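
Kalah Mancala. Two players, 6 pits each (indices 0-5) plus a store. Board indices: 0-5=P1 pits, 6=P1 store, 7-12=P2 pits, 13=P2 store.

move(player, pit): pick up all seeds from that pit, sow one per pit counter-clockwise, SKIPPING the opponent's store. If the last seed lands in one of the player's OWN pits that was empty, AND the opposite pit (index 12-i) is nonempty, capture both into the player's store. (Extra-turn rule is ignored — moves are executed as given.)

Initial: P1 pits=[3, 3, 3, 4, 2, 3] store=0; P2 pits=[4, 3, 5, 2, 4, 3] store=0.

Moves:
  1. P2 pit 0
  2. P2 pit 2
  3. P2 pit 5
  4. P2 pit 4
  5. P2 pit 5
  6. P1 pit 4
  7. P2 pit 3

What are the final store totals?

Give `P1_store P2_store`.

Answer: 1 5

Derivation:
Move 1: P2 pit0 -> P1=[3,3,3,4,2,3](0) P2=[0,4,6,3,5,3](0)
Move 2: P2 pit2 -> P1=[4,4,3,4,2,3](0) P2=[0,4,0,4,6,4](1)
Move 3: P2 pit5 -> P1=[5,5,4,4,2,3](0) P2=[0,4,0,4,6,0](2)
Move 4: P2 pit4 -> P1=[6,6,5,5,2,3](0) P2=[0,4,0,4,0,1](3)
Move 5: P2 pit5 -> P1=[6,6,5,5,2,3](0) P2=[0,4,0,4,0,0](4)
Move 6: P1 pit4 -> P1=[6,6,5,5,0,4](1) P2=[0,4,0,4,0,0](4)
Move 7: P2 pit3 -> P1=[7,6,5,5,0,4](1) P2=[0,4,0,0,1,1](5)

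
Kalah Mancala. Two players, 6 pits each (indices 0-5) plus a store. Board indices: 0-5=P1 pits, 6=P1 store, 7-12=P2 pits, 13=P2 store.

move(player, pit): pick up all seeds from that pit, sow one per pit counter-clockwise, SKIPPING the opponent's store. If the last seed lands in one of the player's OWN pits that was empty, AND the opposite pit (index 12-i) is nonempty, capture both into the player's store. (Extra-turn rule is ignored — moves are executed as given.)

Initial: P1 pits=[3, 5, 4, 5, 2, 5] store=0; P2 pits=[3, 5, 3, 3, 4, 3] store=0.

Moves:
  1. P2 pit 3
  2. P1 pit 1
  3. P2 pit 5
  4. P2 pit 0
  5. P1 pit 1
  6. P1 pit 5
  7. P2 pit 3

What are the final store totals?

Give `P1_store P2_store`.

Move 1: P2 pit3 -> P1=[3,5,4,5,2,5](0) P2=[3,5,3,0,5,4](1)
Move 2: P1 pit1 -> P1=[3,0,5,6,3,6](1) P2=[3,5,3,0,5,4](1)
Move 3: P2 pit5 -> P1=[4,1,6,6,3,6](1) P2=[3,5,3,0,5,0](2)
Move 4: P2 pit0 -> P1=[4,1,0,6,3,6](1) P2=[0,6,4,0,5,0](9)
Move 5: P1 pit1 -> P1=[4,0,1,6,3,6](1) P2=[0,6,4,0,5,0](9)
Move 6: P1 pit5 -> P1=[4,0,1,6,3,0](2) P2=[1,7,5,1,6,0](9)
Move 7: P2 pit3 -> P1=[4,0,1,6,3,0](2) P2=[1,7,5,0,7,0](9)

Answer: 2 9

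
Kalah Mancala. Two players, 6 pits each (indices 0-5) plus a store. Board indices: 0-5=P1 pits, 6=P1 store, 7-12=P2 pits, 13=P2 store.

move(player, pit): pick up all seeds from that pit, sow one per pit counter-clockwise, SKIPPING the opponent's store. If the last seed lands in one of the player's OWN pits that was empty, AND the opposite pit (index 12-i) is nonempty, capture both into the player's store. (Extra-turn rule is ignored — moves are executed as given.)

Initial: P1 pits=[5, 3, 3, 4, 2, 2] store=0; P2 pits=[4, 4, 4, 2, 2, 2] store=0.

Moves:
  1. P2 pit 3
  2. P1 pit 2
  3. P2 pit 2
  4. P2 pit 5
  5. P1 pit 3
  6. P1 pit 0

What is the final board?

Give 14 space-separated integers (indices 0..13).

Answer: 0 5 2 1 5 5 2 5 5 0 1 4 0 2

Derivation:
Move 1: P2 pit3 -> P1=[5,3,3,4,2,2](0) P2=[4,4,4,0,3,3](0)
Move 2: P1 pit2 -> P1=[5,3,0,5,3,3](0) P2=[4,4,4,0,3,3](0)
Move 3: P2 pit2 -> P1=[5,3,0,5,3,3](0) P2=[4,4,0,1,4,4](1)
Move 4: P2 pit5 -> P1=[6,4,1,5,3,3](0) P2=[4,4,0,1,4,0](2)
Move 5: P1 pit3 -> P1=[6,4,1,0,4,4](1) P2=[5,5,0,1,4,0](2)
Move 6: P1 pit0 -> P1=[0,5,2,1,5,5](2) P2=[5,5,0,1,4,0](2)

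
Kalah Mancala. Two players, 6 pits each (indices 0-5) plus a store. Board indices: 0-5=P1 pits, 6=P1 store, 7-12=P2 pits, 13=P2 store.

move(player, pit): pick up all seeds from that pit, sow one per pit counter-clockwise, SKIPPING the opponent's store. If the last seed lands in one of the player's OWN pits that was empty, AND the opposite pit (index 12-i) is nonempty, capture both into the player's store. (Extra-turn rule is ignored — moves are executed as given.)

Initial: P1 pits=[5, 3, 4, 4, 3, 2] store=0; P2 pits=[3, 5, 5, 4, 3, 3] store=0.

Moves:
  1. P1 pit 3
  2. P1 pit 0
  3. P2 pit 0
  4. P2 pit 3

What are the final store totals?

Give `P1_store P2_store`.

Move 1: P1 pit3 -> P1=[5,3,4,0,4,3](1) P2=[4,5,5,4,3,3](0)
Move 2: P1 pit0 -> P1=[0,4,5,1,5,4](1) P2=[4,5,5,4,3,3](0)
Move 3: P2 pit0 -> P1=[0,4,5,1,5,4](1) P2=[0,6,6,5,4,3](0)
Move 4: P2 pit3 -> P1=[1,5,5,1,5,4](1) P2=[0,6,6,0,5,4](1)

Answer: 1 1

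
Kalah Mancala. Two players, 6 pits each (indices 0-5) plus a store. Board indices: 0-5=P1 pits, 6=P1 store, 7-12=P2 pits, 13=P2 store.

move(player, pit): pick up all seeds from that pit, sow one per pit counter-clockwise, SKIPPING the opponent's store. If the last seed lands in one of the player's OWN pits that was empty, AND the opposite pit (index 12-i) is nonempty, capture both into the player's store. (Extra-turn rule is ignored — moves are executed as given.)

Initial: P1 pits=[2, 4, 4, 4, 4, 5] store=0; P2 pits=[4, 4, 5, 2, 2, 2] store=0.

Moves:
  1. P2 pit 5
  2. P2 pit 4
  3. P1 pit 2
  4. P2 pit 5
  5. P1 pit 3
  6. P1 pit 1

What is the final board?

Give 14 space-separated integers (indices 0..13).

Move 1: P2 pit5 -> P1=[3,4,4,4,4,5](0) P2=[4,4,5,2,2,0](1)
Move 2: P2 pit4 -> P1=[3,4,4,4,4,5](0) P2=[4,4,5,2,0,1](2)
Move 3: P1 pit2 -> P1=[3,4,0,5,5,6](1) P2=[4,4,5,2,0,1](2)
Move 4: P2 pit5 -> P1=[3,4,0,5,5,6](1) P2=[4,4,5,2,0,0](3)
Move 5: P1 pit3 -> P1=[3,4,0,0,6,7](2) P2=[5,5,5,2,0,0](3)
Move 6: P1 pit1 -> P1=[3,0,1,1,7,8](2) P2=[5,5,5,2,0,0](3)

Answer: 3 0 1 1 7 8 2 5 5 5 2 0 0 3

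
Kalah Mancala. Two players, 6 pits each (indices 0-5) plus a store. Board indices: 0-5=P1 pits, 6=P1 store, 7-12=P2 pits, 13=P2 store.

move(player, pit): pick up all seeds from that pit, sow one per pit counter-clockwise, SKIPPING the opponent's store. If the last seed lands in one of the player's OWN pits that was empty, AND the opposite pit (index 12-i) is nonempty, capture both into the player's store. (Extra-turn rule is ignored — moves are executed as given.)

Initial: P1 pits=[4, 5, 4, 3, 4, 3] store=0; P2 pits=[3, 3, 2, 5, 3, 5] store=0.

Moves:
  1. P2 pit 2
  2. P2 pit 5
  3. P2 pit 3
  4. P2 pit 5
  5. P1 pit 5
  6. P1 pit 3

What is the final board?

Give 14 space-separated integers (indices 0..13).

Move 1: P2 pit2 -> P1=[4,5,4,3,4,3](0) P2=[3,3,0,6,4,5](0)
Move 2: P2 pit5 -> P1=[5,6,5,4,4,3](0) P2=[3,3,0,6,4,0](1)
Move 3: P2 pit3 -> P1=[6,7,6,4,4,3](0) P2=[3,3,0,0,5,1](2)
Move 4: P2 pit5 -> P1=[6,7,6,4,4,3](0) P2=[3,3,0,0,5,0](3)
Move 5: P1 pit5 -> P1=[6,7,6,4,4,0](1) P2=[4,4,0,0,5,0](3)
Move 6: P1 pit3 -> P1=[6,7,6,0,5,1](2) P2=[5,4,0,0,5,0](3)

Answer: 6 7 6 0 5 1 2 5 4 0 0 5 0 3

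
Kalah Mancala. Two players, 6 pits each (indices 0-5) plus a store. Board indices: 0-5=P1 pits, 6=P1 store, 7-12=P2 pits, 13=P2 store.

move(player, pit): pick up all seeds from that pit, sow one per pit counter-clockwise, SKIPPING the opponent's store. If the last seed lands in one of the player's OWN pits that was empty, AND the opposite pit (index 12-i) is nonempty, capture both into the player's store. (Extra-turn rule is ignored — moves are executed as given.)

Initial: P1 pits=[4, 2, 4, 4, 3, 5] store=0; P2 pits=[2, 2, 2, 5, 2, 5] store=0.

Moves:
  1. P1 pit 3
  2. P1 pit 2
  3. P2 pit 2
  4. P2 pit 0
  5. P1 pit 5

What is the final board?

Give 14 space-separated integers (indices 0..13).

Answer: 4 2 0 1 5 0 3 1 4 2 8 4 6 0

Derivation:
Move 1: P1 pit3 -> P1=[4,2,4,0,4,6](1) P2=[3,2,2,5,2,5](0)
Move 2: P1 pit2 -> P1=[4,2,0,1,5,7](2) P2=[3,2,2,5,2,5](0)
Move 3: P2 pit2 -> P1=[4,2,0,1,5,7](2) P2=[3,2,0,6,3,5](0)
Move 4: P2 pit0 -> P1=[4,2,0,1,5,7](2) P2=[0,3,1,7,3,5](0)
Move 5: P1 pit5 -> P1=[4,2,0,1,5,0](3) P2=[1,4,2,8,4,6](0)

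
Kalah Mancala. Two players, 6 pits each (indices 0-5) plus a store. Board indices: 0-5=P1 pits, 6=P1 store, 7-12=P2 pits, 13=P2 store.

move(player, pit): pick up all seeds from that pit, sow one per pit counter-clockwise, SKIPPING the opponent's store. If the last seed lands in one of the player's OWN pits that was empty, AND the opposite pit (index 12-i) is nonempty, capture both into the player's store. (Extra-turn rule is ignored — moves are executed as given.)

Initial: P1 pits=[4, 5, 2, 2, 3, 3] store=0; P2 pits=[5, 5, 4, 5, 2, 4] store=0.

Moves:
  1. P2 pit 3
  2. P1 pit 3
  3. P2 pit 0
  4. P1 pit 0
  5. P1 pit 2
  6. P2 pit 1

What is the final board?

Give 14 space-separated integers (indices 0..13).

Move 1: P2 pit3 -> P1=[5,6,2,2,3,3](0) P2=[5,5,4,0,3,5](1)
Move 2: P1 pit3 -> P1=[5,6,2,0,4,4](0) P2=[5,5,4,0,3,5](1)
Move 3: P2 pit0 -> P1=[5,6,2,0,4,4](0) P2=[0,6,5,1,4,6](1)
Move 4: P1 pit0 -> P1=[0,7,3,1,5,5](0) P2=[0,6,5,1,4,6](1)
Move 5: P1 pit2 -> P1=[0,7,0,2,6,6](0) P2=[0,6,5,1,4,6](1)
Move 6: P2 pit1 -> P1=[1,7,0,2,6,6](0) P2=[0,0,6,2,5,7](2)

Answer: 1 7 0 2 6 6 0 0 0 6 2 5 7 2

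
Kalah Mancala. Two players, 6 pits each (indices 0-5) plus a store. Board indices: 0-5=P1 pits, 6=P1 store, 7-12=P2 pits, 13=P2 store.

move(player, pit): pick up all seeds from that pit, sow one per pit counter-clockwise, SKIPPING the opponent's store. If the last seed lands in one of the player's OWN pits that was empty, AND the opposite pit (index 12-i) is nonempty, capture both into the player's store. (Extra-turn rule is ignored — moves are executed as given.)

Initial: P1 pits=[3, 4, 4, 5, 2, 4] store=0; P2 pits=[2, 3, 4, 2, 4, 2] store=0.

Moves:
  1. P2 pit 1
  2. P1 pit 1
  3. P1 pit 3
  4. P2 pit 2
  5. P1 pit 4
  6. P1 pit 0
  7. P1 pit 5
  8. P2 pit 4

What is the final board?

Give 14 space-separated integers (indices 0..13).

Move 1: P2 pit1 -> P1=[3,4,4,5,2,4](0) P2=[2,0,5,3,5,2](0)
Move 2: P1 pit1 -> P1=[3,0,5,6,3,5](0) P2=[2,0,5,3,5,2](0)
Move 3: P1 pit3 -> P1=[3,0,5,0,4,6](1) P2=[3,1,6,3,5,2](0)
Move 4: P2 pit2 -> P1=[4,1,5,0,4,6](1) P2=[3,1,0,4,6,3](1)
Move 5: P1 pit4 -> P1=[4,1,5,0,0,7](2) P2=[4,2,0,4,6,3](1)
Move 6: P1 pit0 -> P1=[0,2,6,1,0,7](5) P2=[4,0,0,4,6,3](1)
Move 7: P1 pit5 -> P1=[0,2,6,1,0,0](6) P2=[5,1,1,5,7,4](1)
Move 8: P2 pit4 -> P1=[1,3,7,2,1,0](6) P2=[5,1,1,5,0,5](2)

Answer: 1 3 7 2 1 0 6 5 1 1 5 0 5 2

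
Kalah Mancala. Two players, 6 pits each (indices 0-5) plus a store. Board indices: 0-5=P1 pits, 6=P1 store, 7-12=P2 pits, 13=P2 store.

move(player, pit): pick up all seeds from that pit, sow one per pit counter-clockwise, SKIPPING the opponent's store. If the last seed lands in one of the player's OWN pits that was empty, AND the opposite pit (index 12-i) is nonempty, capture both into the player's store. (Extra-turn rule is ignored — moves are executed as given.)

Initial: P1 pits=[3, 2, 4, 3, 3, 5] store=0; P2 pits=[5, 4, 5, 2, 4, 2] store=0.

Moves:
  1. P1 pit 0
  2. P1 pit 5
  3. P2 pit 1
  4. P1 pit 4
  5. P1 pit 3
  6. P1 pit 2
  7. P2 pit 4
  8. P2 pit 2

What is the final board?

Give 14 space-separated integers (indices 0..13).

Move 1: P1 pit0 -> P1=[0,3,5,4,3,5](0) P2=[5,4,5,2,4,2](0)
Move 2: P1 pit5 -> P1=[0,3,5,4,3,0](1) P2=[6,5,6,3,4,2](0)
Move 3: P2 pit1 -> P1=[0,3,5,4,3,0](1) P2=[6,0,7,4,5,3](1)
Move 4: P1 pit4 -> P1=[0,3,5,4,0,1](2) P2=[7,0,7,4,5,3](1)
Move 5: P1 pit3 -> P1=[0,3,5,0,1,2](3) P2=[8,0,7,4,5,3](1)
Move 6: P1 pit2 -> P1=[0,3,0,1,2,3](4) P2=[9,0,7,4,5,3](1)
Move 7: P2 pit4 -> P1=[1,4,1,1,2,3](4) P2=[9,0,7,4,0,4](2)
Move 8: P2 pit2 -> P1=[2,5,2,1,2,3](4) P2=[9,0,0,5,1,5](3)

Answer: 2 5 2 1 2 3 4 9 0 0 5 1 5 3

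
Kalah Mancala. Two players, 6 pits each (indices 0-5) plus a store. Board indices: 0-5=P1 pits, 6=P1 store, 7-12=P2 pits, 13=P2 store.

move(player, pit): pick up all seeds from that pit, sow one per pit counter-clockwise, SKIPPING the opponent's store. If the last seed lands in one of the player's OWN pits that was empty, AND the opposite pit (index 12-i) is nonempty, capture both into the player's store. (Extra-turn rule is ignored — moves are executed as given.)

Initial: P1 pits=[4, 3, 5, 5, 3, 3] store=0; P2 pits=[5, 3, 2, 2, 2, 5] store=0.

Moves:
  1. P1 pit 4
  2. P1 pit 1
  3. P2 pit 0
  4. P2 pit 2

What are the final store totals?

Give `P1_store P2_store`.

Move 1: P1 pit4 -> P1=[4,3,5,5,0,4](1) P2=[6,3,2,2,2,5](0)
Move 2: P1 pit1 -> P1=[4,0,6,6,0,4](5) P2=[6,0,2,2,2,5](0)
Move 3: P2 pit0 -> P1=[4,0,6,6,0,4](5) P2=[0,1,3,3,3,6](1)
Move 4: P2 pit2 -> P1=[4,0,6,6,0,4](5) P2=[0,1,0,4,4,7](1)

Answer: 5 1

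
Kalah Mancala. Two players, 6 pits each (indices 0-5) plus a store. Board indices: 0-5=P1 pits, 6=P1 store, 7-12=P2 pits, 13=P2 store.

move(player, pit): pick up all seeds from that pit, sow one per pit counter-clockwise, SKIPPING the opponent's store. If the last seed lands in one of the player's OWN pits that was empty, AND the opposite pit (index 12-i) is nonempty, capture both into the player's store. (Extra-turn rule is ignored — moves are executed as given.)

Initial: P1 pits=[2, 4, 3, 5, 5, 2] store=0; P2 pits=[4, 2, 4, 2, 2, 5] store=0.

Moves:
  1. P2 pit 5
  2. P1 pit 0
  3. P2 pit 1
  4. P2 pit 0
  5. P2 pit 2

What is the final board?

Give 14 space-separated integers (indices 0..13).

Move 1: P2 pit5 -> P1=[3,5,4,6,5,2](0) P2=[4,2,4,2,2,0](1)
Move 2: P1 pit0 -> P1=[0,6,5,7,5,2](0) P2=[4,2,4,2,2,0](1)
Move 3: P2 pit1 -> P1=[0,6,5,7,5,2](0) P2=[4,0,5,3,2,0](1)
Move 4: P2 pit0 -> P1=[0,6,5,7,5,2](0) P2=[0,1,6,4,3,0](1)
Move 5: P2 pit2 -> P1=[1,7,5,7,5,2](0) P2=[0,1,0,5,4,1](2)

Answer: 1 7 5 7 5 2 0 0 1 0 5 4 1 2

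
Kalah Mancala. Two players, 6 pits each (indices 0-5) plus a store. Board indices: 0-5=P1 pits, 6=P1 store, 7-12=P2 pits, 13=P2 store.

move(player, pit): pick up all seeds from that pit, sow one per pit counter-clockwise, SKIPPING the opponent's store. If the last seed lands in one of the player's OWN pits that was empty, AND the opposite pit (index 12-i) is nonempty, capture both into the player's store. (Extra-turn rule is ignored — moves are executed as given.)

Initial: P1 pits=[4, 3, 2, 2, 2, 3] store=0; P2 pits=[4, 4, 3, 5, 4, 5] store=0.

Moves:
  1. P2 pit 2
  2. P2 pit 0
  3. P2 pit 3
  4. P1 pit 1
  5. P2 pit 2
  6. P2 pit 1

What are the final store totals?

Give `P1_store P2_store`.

Move 1: P2 pit2 -> P1=[4,3,2,2,2,3](0) P2=[4,4,0,6,5,6](0)
Move 2: P2 pit0 -> P1=[4,3,2,2,2,3](0) P2=[0,5,1,7,6,6](0)
Move 3: P2 pit3 -> P1=[5,4,3,3,2,3](0) P2=[0,5,1,0,7,7](1)
Move 4: P1 pit1 -> P1=[5,0,4,4,3,4](0) P2=[0,5,1,0,7,7](1)
Move 5: P2 pit2 -> P1=[5,0,0,4,3,4](0) P2=[0,5,0,0,7,7](6)
Move 6: P2 pit1 -> P1=[5,0,0,4,3,4](0) P2=[0,0,1,1,8,8](7)

Answer: 0 7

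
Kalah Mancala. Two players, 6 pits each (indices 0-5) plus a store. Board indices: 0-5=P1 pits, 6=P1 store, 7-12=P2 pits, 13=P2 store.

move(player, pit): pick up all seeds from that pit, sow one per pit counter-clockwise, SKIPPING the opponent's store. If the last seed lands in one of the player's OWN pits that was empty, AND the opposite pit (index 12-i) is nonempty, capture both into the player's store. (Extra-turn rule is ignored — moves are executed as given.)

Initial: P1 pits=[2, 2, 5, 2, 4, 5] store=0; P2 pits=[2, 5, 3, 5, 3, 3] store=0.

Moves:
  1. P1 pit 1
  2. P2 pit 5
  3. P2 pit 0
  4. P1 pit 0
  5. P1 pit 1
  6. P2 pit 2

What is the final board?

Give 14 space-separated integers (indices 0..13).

Move 1: P1 pit1 -> P1=[2,0,6,3,4,5](0) P2=[2,5,3,5,3,3](0)
Move 2: P2 pit5 -> P1=[3,1,6,3,4,5](0) P2=[2,5,3,5,3,0](1)
Move 3: P2 pit0 -> P1=[3,1,6,3,4,5](0) P2=[0,6,4,5,3,0](1)
Move 4: P1 pit0 -> P1=[0,2,7,4,4,5](0) P2=[0,6,4,5,3,0](1)
Move 5: P1 pit1 -> P1=[0,0,8,5,4,5](0) P2=[0,6,4,5,3,0](1)
Move 6: P2 pit2 -> P1=[0,0,8,5,4,5](0) P2=[0,6,0,6,4,1](2)

Answer: 0 0 8 5 4 5 0 0 6 0 6 4 1 2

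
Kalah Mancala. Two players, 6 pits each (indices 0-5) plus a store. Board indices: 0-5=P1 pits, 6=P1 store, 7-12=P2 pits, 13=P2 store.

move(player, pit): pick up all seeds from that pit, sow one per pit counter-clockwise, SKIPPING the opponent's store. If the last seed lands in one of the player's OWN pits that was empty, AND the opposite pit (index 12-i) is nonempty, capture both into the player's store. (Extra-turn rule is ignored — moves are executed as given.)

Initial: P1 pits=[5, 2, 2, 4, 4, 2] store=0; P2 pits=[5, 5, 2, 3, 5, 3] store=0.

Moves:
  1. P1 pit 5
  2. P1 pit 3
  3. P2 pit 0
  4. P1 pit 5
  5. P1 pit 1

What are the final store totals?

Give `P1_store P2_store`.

Answer: 7 1

Derivation:
Move 1: P1 pit5 -> P1=[5,2,2,4,4,0](1) P2=[6,5,2,3,5,3](0)
Move 2: P1 pit3 -> P1=[5,2,2,0,5,1](2) P2=[7,5,2,3,5,3](0)
Move 3: P2 pit0 -> P1=[6,2,2,0,5,1](2) P2=[0,6,3,4,6,4](1)
Move 4: P1 pit5 -> P1=[6,2,2,0,5,0](3) P2=[0,6,3,4,6,4](1)
Move 5: P1 pit1 -> P1=[6,0,3,0,5,0](7) P2=[0,6,0,4,6,4](1)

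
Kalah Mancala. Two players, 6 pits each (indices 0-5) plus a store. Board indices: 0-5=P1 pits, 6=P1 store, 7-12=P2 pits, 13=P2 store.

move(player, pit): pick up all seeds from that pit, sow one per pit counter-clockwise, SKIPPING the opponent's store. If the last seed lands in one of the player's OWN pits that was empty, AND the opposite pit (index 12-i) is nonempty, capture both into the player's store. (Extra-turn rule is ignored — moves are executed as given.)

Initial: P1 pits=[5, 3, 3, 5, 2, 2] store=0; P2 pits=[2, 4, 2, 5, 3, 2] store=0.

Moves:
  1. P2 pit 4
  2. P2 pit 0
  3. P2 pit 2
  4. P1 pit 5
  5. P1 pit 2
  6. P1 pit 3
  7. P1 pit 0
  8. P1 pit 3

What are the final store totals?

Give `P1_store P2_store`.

Answer: 5 1

Derivation:
Move 1: P2 pit4 -> P1=[6,3,3,5,2,2](0) P2=[2,4,2,5,0,3](1)
Move 2: P2 pit0 -> P1=[6,3,3,5,2,2](0) P2=[0,5,3,5,0,3](1)
Move 3: P2 pit2 -> P1=[6,3,3,5,2,2](0) P2=[0,5,0,6,1,4](1)
Move 4: P1 pit5 -> P1=[6,3,3,5,2,0](1) P2=[1,5,0,6,1,4](1)
Move 5: P1 pit2 -> P1=[6,3,0,6,3,0](3) P2=[0,5,0,6,1,4](1)
Move 6: P1 pit3 -> P1=[6,3,0,0,4,1](4) P2=[1,6,1,6,1,4](1)
Move 7: P1 pit0 -> P1=[0,4,1,1,5,2](5) P2=[1,6,1,6,1,4](1)
Move 8: P1 pit3 -> P1=[0,4,1,0,6,2](5) P2=[1,6,1,6,1,4](1)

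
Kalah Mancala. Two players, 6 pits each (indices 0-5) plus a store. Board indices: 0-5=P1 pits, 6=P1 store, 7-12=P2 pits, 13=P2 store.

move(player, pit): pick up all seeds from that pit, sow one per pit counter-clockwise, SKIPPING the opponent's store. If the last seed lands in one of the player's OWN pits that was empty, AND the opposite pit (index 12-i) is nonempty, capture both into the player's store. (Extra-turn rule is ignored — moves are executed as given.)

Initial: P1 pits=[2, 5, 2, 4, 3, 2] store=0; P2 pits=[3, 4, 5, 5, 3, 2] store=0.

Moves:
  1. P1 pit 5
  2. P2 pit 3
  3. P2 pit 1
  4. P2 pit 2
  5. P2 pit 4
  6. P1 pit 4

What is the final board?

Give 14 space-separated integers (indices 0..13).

Move 1: P1 pit5 -> P1=[2,5,2,4,3,0](1) P2=[4,4,5,5,3,2](0)
Move 2: P2 pit3 -> P1=[3,6,2,4,3,0](1) P2=[4,4,5,0,4,3](1)
Move 3: P2 pit1 -> P1=[3,6,2,4,3,0](1) P2=[4,0,6,1,5,4](1)
Move 4: P2 pit2 -> P1=[4,7,2,4,3,0](1) P2=[4,0,0,2,6,5](2)
Move 5: P2 pit4 -> P1=[5,8,3,5,3,0](1) P2=[4,0,0,2,0,6](3)
Move 6: P1 pit4 -> P1=[5,8,3,5,0,1](2) P2=[5,0,0,2,0,6](3)

Answer: 5 8 3 5 0 1 2 5 0 0 2 0 6 3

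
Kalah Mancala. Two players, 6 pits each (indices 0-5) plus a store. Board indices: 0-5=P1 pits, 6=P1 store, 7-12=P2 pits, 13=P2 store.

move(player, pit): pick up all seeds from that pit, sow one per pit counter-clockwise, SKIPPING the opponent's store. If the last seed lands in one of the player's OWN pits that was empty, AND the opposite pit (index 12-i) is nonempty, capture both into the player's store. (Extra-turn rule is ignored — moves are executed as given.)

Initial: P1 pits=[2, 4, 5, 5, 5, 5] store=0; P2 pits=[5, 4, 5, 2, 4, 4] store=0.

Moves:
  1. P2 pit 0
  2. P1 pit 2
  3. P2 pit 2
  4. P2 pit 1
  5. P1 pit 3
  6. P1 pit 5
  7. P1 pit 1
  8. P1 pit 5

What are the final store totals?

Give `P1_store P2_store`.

Move 1: P2 pit0 -> P1=[2,4,5,5,5,5](0) P2=[0,5,6,3,5,5](0)
Move 2: P1 pit2 -> P1=[2,4,0,6,6,6](1) P2=[1,5,6,3,5,5](0)
Move 3: P2 pit2 -> P1=[3,5,0,6,6,6](1) P2=[1,5,0,4,6,6](1)
Move 4: P2 pit1 -> P1=[3,5,0,6,6,6](1) P2=[1,0,1,5,7,7](2)
Move 5: P1 pit3 -> P1=[3,5,0,0,7,7](2) P2=[2,1,2,5,7,7](2)
Move 6: P1 pit5 -> P1=[3,5,0,0,7,0](3) P2=[3,2,3,6,8,8](2)
Move 7: P1 pit1 -> P1=[3,0,1,1,8,1](4) P2=[3,2,3,6,8,8](2)
Move 8: P1 pit5 -> P1=[3,0,1,1,8,0](5) P2=[3,2,3,6,8,8](2)

Answer: 5 2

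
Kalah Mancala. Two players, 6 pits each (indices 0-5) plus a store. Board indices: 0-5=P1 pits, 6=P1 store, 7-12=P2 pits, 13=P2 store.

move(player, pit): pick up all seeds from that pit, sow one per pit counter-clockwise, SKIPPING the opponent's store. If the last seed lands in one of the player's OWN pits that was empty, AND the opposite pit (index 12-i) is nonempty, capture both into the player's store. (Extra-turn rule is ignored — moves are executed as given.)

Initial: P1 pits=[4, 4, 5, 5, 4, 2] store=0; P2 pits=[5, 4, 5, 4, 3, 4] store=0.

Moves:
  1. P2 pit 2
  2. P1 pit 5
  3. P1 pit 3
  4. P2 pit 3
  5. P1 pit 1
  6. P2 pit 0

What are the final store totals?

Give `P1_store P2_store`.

Answer: 3 3

Derivation:
Move 1: P2 pit2 -> P1=[5,4,5,5,4,2](0) P2=[5,4,0,5,4,5](1)
Move 2: P1 pit5 -> P1=[5,4,5,5,4,0](1) P2=[6,4,0,5,4,5](1)
Move 3: P1 pit3 -> P1=[5,4,5,0,5,1](2) P2=[7,5,0,5,4,5](1)
Move 4: P2 pit3 -> P1=[6,5,5,0,5,1](2) P2=[7,5,0,0,5,6](2)
Move 5: P1 pit1 -> P1=[6,0,6,1,6,2](3) P2=[7,5,0,0,5,6](2)
Move 6: P2 pit0 -> P1=[7,0,6,1,6,2](3) P2=[0,6,1,1,6,7](3)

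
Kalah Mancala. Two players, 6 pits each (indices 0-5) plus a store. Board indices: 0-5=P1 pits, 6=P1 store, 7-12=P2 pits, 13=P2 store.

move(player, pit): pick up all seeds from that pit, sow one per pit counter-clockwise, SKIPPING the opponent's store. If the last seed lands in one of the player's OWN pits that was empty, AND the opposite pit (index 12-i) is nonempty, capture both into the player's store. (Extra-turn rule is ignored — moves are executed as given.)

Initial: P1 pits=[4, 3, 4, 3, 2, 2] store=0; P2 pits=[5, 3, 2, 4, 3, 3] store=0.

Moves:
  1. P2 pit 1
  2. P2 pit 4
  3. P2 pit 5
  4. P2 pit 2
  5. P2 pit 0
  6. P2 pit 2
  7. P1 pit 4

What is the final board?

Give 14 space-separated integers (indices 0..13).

Answer: 0 5 5 3 0 3 1 0 1 0 8 2 1 9

Derivation:
Move 1: P2 pit1 -> P1=[4,3,4,3,2,2](0) P2=[5,0,3,5,4,3](0)
Move 2: P2 pit4 -> P1=[5,4,4,3,2,2](0) P2=[5,0,3,5,0,4](1)
Move 3: P2 pit5 -> P1=[6,5,5,3,2,2](0) P2=[5,0,3,5,0,0](2)
Move 4: P2 pit2 -> P1=[0,5,5,3,2,2](0) P2=[5,0,0,6,1,0](9)
Move 5: P2 pit0 -> P1=[0,5,5,3,2,2](0) P2=[0,1,1,7,2,1](9)
Move 6: P2 pit2 -> P1=[0,5,5,3,2,2](0) P2=[0,1,0,8,2,1](9)
Move 7: P1 pit4 -> P1=[0,5,5,3,0,3](1) P2=[0,1,0,8,2,1](9)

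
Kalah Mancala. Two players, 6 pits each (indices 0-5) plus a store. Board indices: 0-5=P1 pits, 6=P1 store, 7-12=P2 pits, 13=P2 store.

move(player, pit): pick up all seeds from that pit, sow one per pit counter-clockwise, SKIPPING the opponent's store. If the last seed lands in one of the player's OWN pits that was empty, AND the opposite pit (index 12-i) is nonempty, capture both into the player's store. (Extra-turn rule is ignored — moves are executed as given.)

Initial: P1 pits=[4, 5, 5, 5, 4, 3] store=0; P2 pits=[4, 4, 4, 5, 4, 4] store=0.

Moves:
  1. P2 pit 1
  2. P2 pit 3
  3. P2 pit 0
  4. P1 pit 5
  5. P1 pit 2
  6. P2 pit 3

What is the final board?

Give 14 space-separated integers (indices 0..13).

Move 1: P2 pit1 -> P1=[4,5,5,5,4,3](0) P2=[4,0,5,6,5,5](0)
Move 2: P2 pit3 -> P1=[5,6,6,5,4,3](0) P2=[4,0,5,0,6,6](1)
Move 3: P2 pit0 -> P1=[5,6,6,5,4,3](0) P2=[0,1,6,1,7,6](1)
Move 4: P1 pit5 -> P1=[5,6,6,5,4,0](1) P2=[1,2,6,1,7,6](1)
Move 5: P1 pit2 -> P1=[5,6,0,6,5,1](2) P2=[2,3,6,1,7,6](1)
Move 6: P2 pit3 -> P1=[5,6,0,6,5,1](2) P2=[2,3,6,0,8,6](1)

Answer: 5 6 0 6 5 1 2 2 3 6 0 8 6 1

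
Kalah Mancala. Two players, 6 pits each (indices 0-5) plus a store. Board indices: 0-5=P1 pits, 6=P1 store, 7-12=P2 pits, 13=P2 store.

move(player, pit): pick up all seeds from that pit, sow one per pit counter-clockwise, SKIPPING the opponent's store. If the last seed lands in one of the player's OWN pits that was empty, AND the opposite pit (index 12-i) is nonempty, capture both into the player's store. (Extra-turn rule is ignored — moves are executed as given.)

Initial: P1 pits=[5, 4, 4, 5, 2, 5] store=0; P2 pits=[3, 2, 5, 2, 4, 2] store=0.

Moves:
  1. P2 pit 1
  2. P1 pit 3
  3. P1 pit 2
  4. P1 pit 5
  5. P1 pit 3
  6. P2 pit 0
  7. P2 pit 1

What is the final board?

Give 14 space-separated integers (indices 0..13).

Answer: 5 4 0 0 5 0 3 0 0 9 6 7 4 0

Derivation:
Move 1: P2 pit1 -> P1=[5,4,4,5,2,5](0) P2=[3,0,6,3,4,2](0)
Move 2: P1 pit3 -> P1=[5,4,4,0,3,6](1) P2=[4,1,6,3,4,2](0)
Move 3: P1 pit2 -> P1=[5,4,0,1,4,7](2) P2=[4,1,6,3,4,2](0)
Move 4: P1 pit5 -> P1=[5,4,0,1,4,0](3) P2=[5,2,7,4,5,3](0)
Move 5: P1 pit3 -> P1=[5,4,0,0,5,0](3) P2=[5,2,7,4,5,3](0)
Move 6: P2 pit0 -> P1=[5,4,0,0,5,0](3) P2=[0,3,8,5,6,4](0)
Move 7: P2 pit1 -> P1=[5,4,0,0,5,0](3) P2=[0,0,9,6,7,4](0)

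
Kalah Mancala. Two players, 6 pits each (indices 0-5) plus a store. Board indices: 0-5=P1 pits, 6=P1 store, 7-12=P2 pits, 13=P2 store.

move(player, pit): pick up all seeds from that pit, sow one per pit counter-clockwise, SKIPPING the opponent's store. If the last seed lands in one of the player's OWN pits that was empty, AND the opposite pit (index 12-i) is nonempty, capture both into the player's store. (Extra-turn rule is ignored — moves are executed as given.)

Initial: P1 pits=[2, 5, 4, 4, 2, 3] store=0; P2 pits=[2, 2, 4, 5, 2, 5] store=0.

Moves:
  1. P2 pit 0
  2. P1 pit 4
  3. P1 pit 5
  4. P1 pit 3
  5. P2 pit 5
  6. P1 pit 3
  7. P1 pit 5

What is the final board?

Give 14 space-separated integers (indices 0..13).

Answer: 3 6 5 0 2 0 4 2 4 6 5 2 0 1

Derivation:
Move 1: P2 pit0 -> P1=[2,5,4,4,2,3](0) P2=[0,3,5,5,2,5](0)
Move 2: P1 pit4 -> P1=[2,5,4,4,0,4](1) P2=[0,3,5,5,2,5](0)
Move 3: P1 pit5 -> P1=[2,5,4,4,0,0](2) P2=[1,4,6,5,2,5](0)
Move 4: P1 pit3 -> P1=[2,5,4,0,1,1](3) P2=[2,4,6,5,2,5](0)
Move 5: P2 pit5 -> P1=[3,6,5,1,1,1](3) P2=[2,4,6,5,2,0](1)
Move 6: P1 pit3 -> P1=[3,6,5,0,2,1](3) P2=[2,4,6,5,2,0](1)
Move 7: P1 pit5 -> P1=[3,6,5,0,2,0](4) P2=[2,4,6,5,2,0](1)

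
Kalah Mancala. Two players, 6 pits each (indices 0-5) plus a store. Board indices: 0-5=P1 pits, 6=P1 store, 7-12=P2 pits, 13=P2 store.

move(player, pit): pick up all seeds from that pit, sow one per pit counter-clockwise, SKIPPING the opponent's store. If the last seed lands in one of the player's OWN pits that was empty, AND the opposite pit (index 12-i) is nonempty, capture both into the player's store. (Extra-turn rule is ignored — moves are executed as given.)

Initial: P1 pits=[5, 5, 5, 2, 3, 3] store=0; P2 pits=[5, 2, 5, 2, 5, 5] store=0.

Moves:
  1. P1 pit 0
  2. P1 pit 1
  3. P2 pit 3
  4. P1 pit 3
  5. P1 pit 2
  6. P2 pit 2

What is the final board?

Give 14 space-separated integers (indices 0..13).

Answer: 1 1 0 1 7 7 3 8 3 0 1 7 7 1

Derivation:
Move 1: P1 pit0 -> P1=[0,6,6,3,4,4](0) P2=[5,2,5,2,5,5](0)
Move 2: P1 pit1 -> P1=[0,0,7,4,5,5](1) P2=[6,2,5,2,5,5](0)
Move 3: P2 pit3 -> P1=[0,0,7,4,5,5](1) P2=[6,2,5,0,6,6](0)
Move 4: P1 pit3 -> P1=[0,0,7,0,6,6](2) P2=[7,2,5,0,6,6](0)
Move 5: P1 pit2 -> P1=[0,0,0,1,7,7](3) P2=[8,3,6,0,6,6](0)
Move 6: P2 pit2 -> P1=[1,1,0,1,7,7](3) P2=[8,3,0,1,7,7](1)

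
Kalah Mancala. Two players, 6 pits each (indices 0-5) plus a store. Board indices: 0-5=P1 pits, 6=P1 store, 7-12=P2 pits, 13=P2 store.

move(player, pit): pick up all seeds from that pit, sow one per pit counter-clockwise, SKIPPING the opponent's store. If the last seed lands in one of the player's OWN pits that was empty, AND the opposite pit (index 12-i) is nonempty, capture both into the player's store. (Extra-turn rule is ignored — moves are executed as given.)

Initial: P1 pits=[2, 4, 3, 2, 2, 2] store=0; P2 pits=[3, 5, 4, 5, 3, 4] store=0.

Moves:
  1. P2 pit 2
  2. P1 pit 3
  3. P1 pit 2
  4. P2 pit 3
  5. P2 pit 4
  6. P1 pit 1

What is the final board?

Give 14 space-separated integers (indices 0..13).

Move 1: P2 pit2 -> P1=[2,4,3,2,2,2](0) P2=[3,5,0,6,4,5](1)
Move 2: P1 pit3 -> P1=[2,4,3,0,3,3](0) P2=[3,5,0,6,4,5](1)
Move 3: P1 pit2 -> P1=[2,4,0,1,4,4](0) P2=[3,5,0,6,4,5](1)
Move 4: P2 pit3 -> P1=[3,5,1,1,4,4](0) P2=[3,5,0,0,5,6](2)
Move 5: P2 pit4 -> P1=[4,6,2,1,4,4](0) P2=[3,5,0,0,0,7](3)
Move 6: P1 pit1 -> P1=[4,0,3,2,5,5](1) P2=[4,5,0,0,0,7](3)

Answer: 4 0 3 2 5 5 1 4 5 0 0 0 7 3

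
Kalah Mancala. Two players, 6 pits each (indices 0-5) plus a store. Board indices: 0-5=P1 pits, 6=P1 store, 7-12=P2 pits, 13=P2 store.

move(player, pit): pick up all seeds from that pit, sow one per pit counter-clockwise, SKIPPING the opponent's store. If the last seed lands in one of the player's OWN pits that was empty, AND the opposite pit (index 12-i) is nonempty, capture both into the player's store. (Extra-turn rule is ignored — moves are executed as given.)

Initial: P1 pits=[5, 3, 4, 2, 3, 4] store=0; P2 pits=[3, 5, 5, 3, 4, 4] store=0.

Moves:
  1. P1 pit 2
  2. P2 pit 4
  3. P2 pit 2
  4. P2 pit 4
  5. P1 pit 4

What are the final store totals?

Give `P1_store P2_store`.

Answer: 2 2

Derivation:
Move 1: P1 pit2 -> P1=[5,3,0,3,4,5](1) P2=[3,5,5,3,4,4](0)
Move 2: P2 pit4 -> P1=[6,4,0,3,4,5](1) P2=[3,5,5,3,0,5](1)
Move 3: P2 pit2 -> P1=[7,4,0,3,4,5](1) P2=[3,5,0,4,1,6](2)
Move 4: P2 pit4 -> P1=[7,4,0,3,4,5](1) P2=[3,5,0,4,0,7](2)
Move 5: P1 pit4 -> P1=[7,4,0,3,0,6](2) P2=[4,6,0,4,0,7](2)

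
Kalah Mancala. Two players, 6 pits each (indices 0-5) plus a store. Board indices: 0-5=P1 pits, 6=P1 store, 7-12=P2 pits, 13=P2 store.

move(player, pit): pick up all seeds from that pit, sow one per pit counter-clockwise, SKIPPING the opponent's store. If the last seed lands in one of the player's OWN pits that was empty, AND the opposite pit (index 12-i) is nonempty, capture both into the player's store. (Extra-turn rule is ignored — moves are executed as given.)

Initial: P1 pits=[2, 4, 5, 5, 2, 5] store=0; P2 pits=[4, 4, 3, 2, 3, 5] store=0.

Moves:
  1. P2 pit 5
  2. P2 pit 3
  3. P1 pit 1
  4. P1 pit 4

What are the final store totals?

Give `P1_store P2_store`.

Move 1: P2 pit5 -> P1=[3,5,6,6,2,5](0) P2=[4,4,3,2,3,0](1)
Move 2: P2 pit3 -> P1=[0,5,6,6,2,5](0) P2=[4,4,3,0,4,0](5)
Move 3: P1 pit1 -> P1=[0,0,7,7,3,6](1) P2=[4,4,3,0,4,0](5)
Move 4: P1 pit4 -> P1=[0,0,7,7,0,7](2) P2=[5,4,3,0,4,0](5)

Answer: 2 5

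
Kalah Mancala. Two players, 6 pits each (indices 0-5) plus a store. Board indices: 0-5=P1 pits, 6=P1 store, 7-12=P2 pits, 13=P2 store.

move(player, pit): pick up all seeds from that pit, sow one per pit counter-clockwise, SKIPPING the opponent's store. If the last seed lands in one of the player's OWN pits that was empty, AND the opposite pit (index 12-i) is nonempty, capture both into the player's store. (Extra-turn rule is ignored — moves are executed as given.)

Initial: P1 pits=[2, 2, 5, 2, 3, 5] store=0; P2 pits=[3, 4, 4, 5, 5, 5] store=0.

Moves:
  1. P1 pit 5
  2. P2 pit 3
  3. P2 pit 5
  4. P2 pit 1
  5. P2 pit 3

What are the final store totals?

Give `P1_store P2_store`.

Answer: 1 3

Derivation:
Move 1: P1 pit5 -> P1=[2,2,5,2,3,0](1) P2=[4,5,5,6,5,5](0)
Move 2: P2 pit3 -> P1=[3,3,6,2,3,0](1) P2=[4,5,5,0,6,6](1)
Move 3: P2 pit5 -> P1=[4,4,7,3,4,0](1) P2=[4,5,5,0,6,0](2)
Move 4: P2 pit1 -> P1=[4,4,7,3,4,0](1) P2=[4,0,6,1,7,1](3)
Move 5: P2 pit3 -> P1=[4,4,7,3,4,0](1) P2=[4,0,6,0,8,1](3)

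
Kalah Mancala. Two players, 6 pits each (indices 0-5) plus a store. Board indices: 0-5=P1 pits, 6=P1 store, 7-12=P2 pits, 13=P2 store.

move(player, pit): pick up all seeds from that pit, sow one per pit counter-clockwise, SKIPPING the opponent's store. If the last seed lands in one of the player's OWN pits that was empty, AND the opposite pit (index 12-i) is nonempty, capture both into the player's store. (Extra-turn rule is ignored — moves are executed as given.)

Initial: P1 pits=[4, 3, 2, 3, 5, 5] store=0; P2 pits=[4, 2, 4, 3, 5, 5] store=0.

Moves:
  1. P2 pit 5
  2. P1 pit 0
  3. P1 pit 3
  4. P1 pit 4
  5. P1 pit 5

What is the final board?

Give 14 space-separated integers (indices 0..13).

Move 1: P2 pit5 -> P1=[5,4,3,4,5,5](0) P2=[4,2,4,3,5,0](1)
Move 2: P1 pit0 -> P1=[0,5,4,5,6,6](0) P2=[4,2,4,3,5,0](1)
Move 3: P1 pit3 -> P1=[0,5,4,0,7,7](1) P2=[5,3,4,3,5,0](1)
Move 4: P1 pit4 -> P1=[0,5,4,0,0,8](2) P2=[6,4,5,4,6,0](1)
Move 5: P1 pit5 -> P1=[0,5,4,0,0,0](5) P2=[7,5,6,5,7,0](1)

Answer: 0 5 4 0 0 0 5 7 5 6 5 7 0 1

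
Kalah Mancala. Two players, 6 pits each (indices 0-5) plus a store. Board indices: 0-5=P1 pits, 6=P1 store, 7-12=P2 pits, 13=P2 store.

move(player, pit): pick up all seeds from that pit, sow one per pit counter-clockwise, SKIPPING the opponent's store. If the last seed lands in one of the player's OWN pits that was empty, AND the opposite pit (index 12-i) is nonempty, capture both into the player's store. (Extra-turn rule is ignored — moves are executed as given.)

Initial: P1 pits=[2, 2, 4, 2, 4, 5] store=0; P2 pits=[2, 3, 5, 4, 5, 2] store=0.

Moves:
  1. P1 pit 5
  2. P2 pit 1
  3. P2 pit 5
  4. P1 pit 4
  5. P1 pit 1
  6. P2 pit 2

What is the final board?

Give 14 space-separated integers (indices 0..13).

Move 1: P1 pit5 -> P1=[2,2,4,2,4,0](1) P2=[3,4,6,5,5,2](0)
Move 2: P2 pit1 -> P1=[2,2,4,2,4,0](1) P2=[3,0,7,6,6,3](0)
Move 3: P2 pit5 -> P1=[3,3,4,2,4,0](1) P2=[3,0,7,6,6,0](1)
Move 4: P1 pit4 -> P1=[3,3,4,2,0,1](2) P2=[4,1,7,6,6,0](1)
Move 5: P1 pit1 -> P1=[3,0,5,3,0,1](4) P2=[4,0,7,6,6,0](1)
Move 6: P2 pit2 -> P1=[4,1,6,3,0,1](4) P2=[4,0,0,7,7,1](2)

Answer: 4 1 6 3 0 1 4 4 0 0 7 7 1 2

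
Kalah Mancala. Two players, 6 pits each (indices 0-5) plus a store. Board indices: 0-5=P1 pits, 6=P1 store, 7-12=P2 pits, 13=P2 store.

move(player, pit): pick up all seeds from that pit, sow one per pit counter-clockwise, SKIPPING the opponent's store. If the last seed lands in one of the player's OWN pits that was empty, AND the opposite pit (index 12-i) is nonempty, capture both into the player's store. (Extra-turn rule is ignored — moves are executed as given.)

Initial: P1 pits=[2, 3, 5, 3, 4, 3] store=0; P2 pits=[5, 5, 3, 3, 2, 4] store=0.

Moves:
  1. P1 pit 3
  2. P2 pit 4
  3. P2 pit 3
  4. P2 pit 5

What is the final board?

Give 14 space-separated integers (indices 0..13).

Move 1: P1 pit3 -> P1=[2,3,5,0,5,4](1) P2=[5,5,3,3,2,4](0)
Move 2: P2 pit4 -> P1=[2,3,5,0,5,4](1) P2=[5,5,3,3,0,5](1)
Move 3: P2 pit3 -> P1=[2,3,5,0,5,4](1) P2=[5,5,3,0,1,6](2)
Move 4: P2 pit5 -> P1=[3,4,6,1,6,4](1) P2=[5,5,3,0,1,0](3)

Answer: 3 4 6 1 6 4 1 5 5 3 0 1 0 3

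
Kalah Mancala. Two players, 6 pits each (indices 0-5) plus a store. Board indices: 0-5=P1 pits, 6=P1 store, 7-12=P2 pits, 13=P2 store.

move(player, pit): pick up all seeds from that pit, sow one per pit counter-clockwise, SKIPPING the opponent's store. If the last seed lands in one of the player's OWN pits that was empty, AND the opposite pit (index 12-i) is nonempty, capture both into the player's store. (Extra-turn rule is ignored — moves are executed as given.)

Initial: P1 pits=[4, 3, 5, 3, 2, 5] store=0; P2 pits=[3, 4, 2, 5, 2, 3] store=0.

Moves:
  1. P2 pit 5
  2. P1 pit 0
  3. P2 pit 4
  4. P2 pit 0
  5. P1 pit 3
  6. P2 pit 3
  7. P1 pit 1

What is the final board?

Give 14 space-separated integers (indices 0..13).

Move 1: P2 pit5 -> P1=[5,4,5,3,2,5](0) P2=[3,4,2,5,2,0](1)
Move 2: P1 pit0 -> P1=[0,5,6,4,3,6](0) P2=[3,4,2,5,2,0](1)
Move 3: P2 pit4 -> P1=[0,5,6,4,3,6](0) P2=[3,4,2,5,0,1](2)
Move 4: P2 pit0 -> P1=[0,5,6,4,3,6](0) P2=[0,5,3,6,0,1](2)
Move 5: P1 pit3 -> P1=[0,5,6,0,4,7](1) P2=[1,5,3,6,0,1](2)
Move 6: P2 pit3 -> P1=[1,6,7,0,4,7](1) P2=[1,5,3,0,1,2](3)
Move 7: P1 pit1 -> P1=[1,0,8,1,5,8](2) P2=[2,5,3,0,1,2](3)

Answer: 1 0 8 1 5 8 2 2 5 3 0 1 2 3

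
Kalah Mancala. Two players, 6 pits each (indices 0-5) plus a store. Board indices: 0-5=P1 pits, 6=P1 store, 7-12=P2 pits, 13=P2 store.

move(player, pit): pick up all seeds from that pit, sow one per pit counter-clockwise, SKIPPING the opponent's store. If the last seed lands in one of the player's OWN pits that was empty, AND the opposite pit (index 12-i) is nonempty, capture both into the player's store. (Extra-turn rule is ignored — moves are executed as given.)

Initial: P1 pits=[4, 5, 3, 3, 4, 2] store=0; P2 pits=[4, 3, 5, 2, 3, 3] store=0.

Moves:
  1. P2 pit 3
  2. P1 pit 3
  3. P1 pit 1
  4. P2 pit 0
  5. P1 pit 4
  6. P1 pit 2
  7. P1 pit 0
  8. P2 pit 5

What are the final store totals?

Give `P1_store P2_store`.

Answer: 4 1

Derivation:
Move 1: P2 pit3 -> P1=[4,5,3,3,4,2](0) P2=[4,3,5,0,4,4](0)
Move 2: P1 pit3 -> P1=[4,5,3,0,5,3](1) P2=[4,3,5,0,4,4](0)
Move 3: P1 pit1 -> P1=[4,0,4,1,6,4](2) P2=[4,3,5,0,4,4](0)
Move 4: P2 pit0 -> P1=[4,0,4,1,6,4](2) P2=[0,4,6,1,5,4](0)
Move 5: P1 pit4 -> P1=[4,0,4,1,0,5](3) P2=[1,5,7,2,5,4](0)
Move 6: P1 pit2 -> P1=[4,0,0,2,1,6](4) P2=[1,5,7,2,5,4](0)
Move 7: P1 pit0 -> P1=[0,1,1,3,2,6](4) P2=[1,5,7,2,5,4](0)
Move 8: P2 pit5 -> P1=[1,2,2,3,2,6](4) P2=[1,5,7,2,5,0](1)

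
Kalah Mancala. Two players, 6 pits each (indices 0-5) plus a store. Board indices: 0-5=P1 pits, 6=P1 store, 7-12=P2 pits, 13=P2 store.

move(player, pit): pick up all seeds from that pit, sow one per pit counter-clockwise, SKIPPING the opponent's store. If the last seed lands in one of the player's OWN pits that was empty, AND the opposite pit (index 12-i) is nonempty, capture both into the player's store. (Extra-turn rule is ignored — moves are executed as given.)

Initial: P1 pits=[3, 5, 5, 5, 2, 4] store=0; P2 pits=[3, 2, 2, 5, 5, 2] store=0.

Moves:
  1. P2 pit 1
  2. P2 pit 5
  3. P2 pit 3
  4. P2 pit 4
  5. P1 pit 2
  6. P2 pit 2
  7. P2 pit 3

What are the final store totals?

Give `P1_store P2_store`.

Answer: 1 4

Derivation:
Move 1: P2 pit1 -> P1=[3,5,5,5,2,4](0) P2=[3,0,3,6,5,2](0)
Move 2: P2 pit5 -> P1=[4,5,5,5,2,4](0) P2=[3,0,3,6,5,0](1)
Move 3: P2 pit3 -> P1=[5,6,6,5,2,4](0) P2=[3,0,3,0,6,1](2)
Move 4: P2 pit4 -> P1=[6,7,7,6,2,4](0) P2=[3,0,3,0,0,2](3)
Move 5: P1 pit2 -> P1=[6,7,0,7,3,5](1) P2=[4,1,4,0,0,2](3)
Move 6: P2 pit2 -> P1=[6,7,0,7,3,5](1) P2=[4,1,0,1,1,3](4)
Move 7: P2 pit3 -> P1=[6,7,0,7,3,5](1) P2=[4,1,0,0,2,3](4)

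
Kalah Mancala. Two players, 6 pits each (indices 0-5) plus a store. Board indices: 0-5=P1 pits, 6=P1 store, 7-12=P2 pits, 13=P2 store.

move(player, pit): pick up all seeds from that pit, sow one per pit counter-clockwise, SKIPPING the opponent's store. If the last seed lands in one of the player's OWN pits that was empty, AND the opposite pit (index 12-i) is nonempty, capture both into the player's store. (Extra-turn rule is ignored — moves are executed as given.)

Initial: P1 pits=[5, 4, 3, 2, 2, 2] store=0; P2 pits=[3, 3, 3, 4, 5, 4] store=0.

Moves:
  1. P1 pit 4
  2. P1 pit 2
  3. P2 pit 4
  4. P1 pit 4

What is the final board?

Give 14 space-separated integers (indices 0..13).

Move 1: P1 pit4 -> P1=[5,4,3,2,0,3](1) P2=[3,3,3,4,5,4](0)
Move 2: P1 pit2 -> P1=[5,4,0,3,1,4](1) P2=[3,3,3,4,5,4](0)
Move 3: P2 pit4 -> P1=[6,5,1,3,1,4](1) P2=[3,3,3,4,0,5](1)
Move 4: P1 pit4 -> P1=[6,5,1,3,0,5](1) P2=[3,3,3,4,0,5](1)

Answer: 6 5 1 3 0 5 1 3 3 3 4 0 5 1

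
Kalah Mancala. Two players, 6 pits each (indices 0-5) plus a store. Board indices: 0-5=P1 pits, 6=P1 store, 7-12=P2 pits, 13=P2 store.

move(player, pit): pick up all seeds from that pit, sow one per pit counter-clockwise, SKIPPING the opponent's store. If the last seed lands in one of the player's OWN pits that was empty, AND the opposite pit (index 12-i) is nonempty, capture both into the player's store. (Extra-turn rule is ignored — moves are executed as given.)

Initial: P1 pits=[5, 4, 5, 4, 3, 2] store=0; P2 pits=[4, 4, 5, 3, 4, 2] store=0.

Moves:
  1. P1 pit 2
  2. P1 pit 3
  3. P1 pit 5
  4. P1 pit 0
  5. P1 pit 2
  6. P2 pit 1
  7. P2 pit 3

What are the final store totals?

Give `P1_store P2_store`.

Move 1: P1 pit2 -> P1=[5,4,0,5,4,3](1) P2=[5,4,5,3,4,2](0)
Move 2: P1 pit3 -> P1=[5,4,0,0,5,4](2) P2=[6,5,5,3,4,2](0)
Move 3: P1 pit5 -> P1=[5,4,0,0,5,0](3) P2=[7,6,6,3,4,2](0)
Move 4: P1 pit0 -> P1=[0,5,1,1,6,0](11) P2=[0,6,6,3,4,2](0)
Move 5: P1 pit2 -> P1=[0,5,0,2,6,0](11) P2=[0,6,6,3,4,2](0)
Move 6: P2 pit1 -> P1=[1,5,0,2,6,0](11) P2=[0,0,7,4,5,3](1)
Move 7: P2 pit3 -> P1=[2,5,0,2,6,0](11) P2=[0,0,7,0,6,4](2)

Answer: 11 2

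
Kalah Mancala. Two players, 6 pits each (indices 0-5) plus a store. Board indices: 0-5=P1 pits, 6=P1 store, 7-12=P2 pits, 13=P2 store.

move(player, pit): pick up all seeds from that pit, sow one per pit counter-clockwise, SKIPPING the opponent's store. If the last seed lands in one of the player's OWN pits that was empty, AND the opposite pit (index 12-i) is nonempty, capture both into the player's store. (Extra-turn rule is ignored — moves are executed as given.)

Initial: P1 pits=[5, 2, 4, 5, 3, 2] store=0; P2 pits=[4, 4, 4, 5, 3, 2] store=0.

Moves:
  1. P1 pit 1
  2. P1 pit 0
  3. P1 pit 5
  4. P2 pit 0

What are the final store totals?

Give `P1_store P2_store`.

Answer: 1 0

Derivation:
Move 1: P1 pit1 -> P1=[5,0,5,6,3,2](0) P2=[4,4,4,5,3,2](0)
Move 2: P1 pit0 -> P1=[0,1,6,7,4,3](0) P2=[4,4,4,5,3,2](0)
Move 3: P1 pit5 -> P1=[0,1,6,7,4,0](1) P2=[5,5,4,5,3,2](0)
Move 4: P2 pit0 -> P1=[0,1,6,7,4,0](1) P2=[0,6,5,6,4,3](0)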